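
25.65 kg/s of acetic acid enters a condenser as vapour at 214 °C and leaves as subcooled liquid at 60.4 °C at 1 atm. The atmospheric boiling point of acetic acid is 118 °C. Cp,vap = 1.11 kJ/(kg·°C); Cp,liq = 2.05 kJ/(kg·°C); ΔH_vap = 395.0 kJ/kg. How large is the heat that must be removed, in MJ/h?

Q_c = 57200 MJ/h

vapour 214→118 °C: -106.56 kJ/kg
condensation at 118 °C: -395 kJ/kg
liquid 118→60.4 °C: -118.08 kJ/kg
Δh = -106.56 + -395 + -118.08 = -619.64 kJ/kg
Q = ṁ·Δh = 25.65 kg/s × -619.64 kJ/kg = -15894 kJ/s
|Q| = 15894 kW = 57218 MJ/h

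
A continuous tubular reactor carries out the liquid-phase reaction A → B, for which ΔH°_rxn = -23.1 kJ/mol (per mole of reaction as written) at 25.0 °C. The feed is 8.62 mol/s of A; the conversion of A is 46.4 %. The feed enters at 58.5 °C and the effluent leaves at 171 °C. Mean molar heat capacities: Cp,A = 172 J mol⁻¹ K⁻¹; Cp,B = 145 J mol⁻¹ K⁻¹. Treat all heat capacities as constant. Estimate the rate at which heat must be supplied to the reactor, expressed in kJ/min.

Q_in = 3520 kJ/min

Extent of reaction ξ = 0.464 × 8.62 = 3.9997 mol/s
Reaction term: ξ·ΔH°_rxn = 3.9997 × -23.1 = -92.393 kJ/s
Sensible, feed 58.5→25 °C: -49.668 kJ/s
Outlet flows (mol/s): A 4.6203, B 3.9997
Sensible, products 25→171 °C: 200.7 kJ/s
Q = ΔH = 58.638 kJ/s = 58.638 kW
Heat supplied = 3518.3 kJ/min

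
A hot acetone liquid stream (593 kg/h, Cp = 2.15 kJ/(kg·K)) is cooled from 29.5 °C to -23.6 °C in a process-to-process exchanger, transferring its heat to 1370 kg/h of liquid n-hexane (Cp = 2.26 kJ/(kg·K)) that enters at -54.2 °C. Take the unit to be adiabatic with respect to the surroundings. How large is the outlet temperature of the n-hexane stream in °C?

Heat released by hot stream: Q = 593 × 2.15 × (29.5 − -23.6) = 67700 kJ/h
Energy balance on cold side (adiabatic exchanger): Q = ṁ_c·Cp_c·(T_c,out − T_c,in)
T_c,out = -54.2 + 67700/(1370 × 2.26) = -32.335 °C

T_c,out = -32.3 °C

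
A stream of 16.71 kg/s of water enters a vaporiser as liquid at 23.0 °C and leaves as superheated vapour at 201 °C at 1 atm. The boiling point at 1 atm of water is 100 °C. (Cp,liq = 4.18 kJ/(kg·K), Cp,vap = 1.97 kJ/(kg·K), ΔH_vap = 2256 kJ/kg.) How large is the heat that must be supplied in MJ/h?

Q = 167000 MJ/h

liquid 23.0→100 °C: 321.86 kJ/kg
vaporisation at 100 °C: 2256 kJ/kg
vapour 100→201 °C: 198.97 kJ/kg
Δh = 321.86 + 2256 + 198.97 = 2776.8 kJ/kg
Q = ṁ·Δh = 16.71 kg/s × 2776.8 kJ/kg = 46401 kJ/s
|Q| = 46401 kW = 167040 MJ/h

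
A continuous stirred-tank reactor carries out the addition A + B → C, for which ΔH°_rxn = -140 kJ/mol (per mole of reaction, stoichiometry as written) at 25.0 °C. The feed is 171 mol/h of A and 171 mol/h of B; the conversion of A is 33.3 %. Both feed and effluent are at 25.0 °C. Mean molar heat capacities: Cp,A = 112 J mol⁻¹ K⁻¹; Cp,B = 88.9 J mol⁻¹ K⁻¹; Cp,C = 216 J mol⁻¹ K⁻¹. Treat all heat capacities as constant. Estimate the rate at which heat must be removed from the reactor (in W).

Q_out = 2210 W

Extent of reaction ξ = 0.333 × 171 = 56.943 mol/h
Reaction term: ξ·ΔH°_rxn = 56.943 × -140 = -7972 kJ/h
Q = ΔH = -7972 kJ/h = -2.2145 kW
Heat removed = 2214.5 W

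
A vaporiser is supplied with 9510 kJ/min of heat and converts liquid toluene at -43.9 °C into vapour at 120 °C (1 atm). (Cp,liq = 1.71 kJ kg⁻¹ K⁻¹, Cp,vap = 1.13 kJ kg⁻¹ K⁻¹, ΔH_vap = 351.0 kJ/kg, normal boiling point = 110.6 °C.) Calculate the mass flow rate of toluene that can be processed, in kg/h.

ṁ = 912 kg/h

Δh = 1.71×(110.6−-43.9) + 351.0 + 1.13×(120−110.6) = 625.82 kJ/kg
Q = 9510 kJ/min = 158.5 kJ/s = 570600 kJ/h
ṁ = Q/Δh = 570600 / 625.82 = 911.77 kg/h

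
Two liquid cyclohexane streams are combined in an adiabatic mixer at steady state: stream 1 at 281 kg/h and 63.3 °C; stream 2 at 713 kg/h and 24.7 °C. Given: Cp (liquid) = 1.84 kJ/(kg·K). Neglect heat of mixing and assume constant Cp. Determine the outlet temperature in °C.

Energy balance with Q = 0: Σ ṁᵢCp,ᵢ(T_out − Tᵢ) = 0
T_out = Σ ṁᵢCp,ᵢTᵢ / Σ ṁᵢCp,ᵢ
      = 65133 / 1829 = 35.612 °C

T_out = 35.6 °C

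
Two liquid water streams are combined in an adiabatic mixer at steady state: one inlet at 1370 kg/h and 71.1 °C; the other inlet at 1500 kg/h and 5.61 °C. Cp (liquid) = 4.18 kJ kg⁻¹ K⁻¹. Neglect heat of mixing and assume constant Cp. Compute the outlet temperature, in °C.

T_out = 36.9 °C

No heat crosses the boundary, so H_out = H_in.
Σ ṁᵢCp,ᵢTᵢ = 1370×4.18×71.1 + 1500×4.18×5.61 = 442340
Σ ṁᵢCp,ᵢ = 1370×4.18 + 1500×4.18 = 11997
T_out = 442340 / 11997 = 36.872 °C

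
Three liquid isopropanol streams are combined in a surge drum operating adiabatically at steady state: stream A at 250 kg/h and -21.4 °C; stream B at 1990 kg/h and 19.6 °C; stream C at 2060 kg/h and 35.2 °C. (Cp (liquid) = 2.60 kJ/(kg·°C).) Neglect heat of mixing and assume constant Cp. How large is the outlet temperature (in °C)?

No heat crosses the boundary, so H_out = H_in.
T_out = Σ ṁᵢCp,ᵢTᵢ / Σ ṁᵢCp,ᵢ
      = 276030 / 11180 = 24.69 °C

T_out = 24.7 °C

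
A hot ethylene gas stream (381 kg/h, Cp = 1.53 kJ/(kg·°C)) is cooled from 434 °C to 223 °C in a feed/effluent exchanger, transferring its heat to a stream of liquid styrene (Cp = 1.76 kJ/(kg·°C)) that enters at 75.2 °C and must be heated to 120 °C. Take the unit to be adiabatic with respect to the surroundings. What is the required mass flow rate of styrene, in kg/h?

ṁ_c = 1560 kg/h

Heat released by hot stream: Q = 381 × 1.53 × (434 − 223) = 123000 kJ/h
Energy balance on cold side (adiabatic exchanger): Q = ṁ_c·Cp_c·(T_c,out − T_c,in)
ṁ_c = 123000 / [1.76 × (120 − 75.2)] = 1559.9 kg/h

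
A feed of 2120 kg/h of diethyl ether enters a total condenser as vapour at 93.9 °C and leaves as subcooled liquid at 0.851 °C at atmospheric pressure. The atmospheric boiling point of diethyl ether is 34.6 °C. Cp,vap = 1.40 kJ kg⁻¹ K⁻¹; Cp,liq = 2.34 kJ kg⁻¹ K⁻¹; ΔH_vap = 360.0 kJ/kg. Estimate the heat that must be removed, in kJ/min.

Q_c = 18400 kJ/min

vapour 93.9→34.6 °C: -83.02 kJ/kg
condensation at 34.6 °C: -360 kJ/kg
liquid 34.6→0.851 °C: -78.973 kJ/kg
Δh = -83.02 + -360 + -78.973 = -521.99 kJ/kg
Q = ṁ·Δh = 2120 kg/h × -521.99 kJ/kg = -1.1066e+06 kJ/h
|Q| = 307.4 kW = 18444 kJ/min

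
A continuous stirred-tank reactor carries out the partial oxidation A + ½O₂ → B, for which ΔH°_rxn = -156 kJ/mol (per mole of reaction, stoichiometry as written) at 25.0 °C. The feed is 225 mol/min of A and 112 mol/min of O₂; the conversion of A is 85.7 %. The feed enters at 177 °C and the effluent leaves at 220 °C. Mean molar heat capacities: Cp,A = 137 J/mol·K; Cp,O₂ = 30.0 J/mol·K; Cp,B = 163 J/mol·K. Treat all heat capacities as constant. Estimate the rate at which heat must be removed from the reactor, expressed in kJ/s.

Q_out = 470 kJ/s

Extent of reaction ξ = 0.857 × 225 = 192.82 mol/min
Reaction term: ξ·ΔH°_rxn = 192.82 × -156 = -30081 kJ/min
Sensible, feed 177→25 °C: -5196.1 kJ/min
Outlet flows (mol/min): A 32.175, O₂ 15.588, B 192.82
Sensible, products 25→220 °C: 7079.7 kJ/min
Q = ΔH = -28197 kJ/min = -469.95 kW
Heat removed = 469.95 kJ/s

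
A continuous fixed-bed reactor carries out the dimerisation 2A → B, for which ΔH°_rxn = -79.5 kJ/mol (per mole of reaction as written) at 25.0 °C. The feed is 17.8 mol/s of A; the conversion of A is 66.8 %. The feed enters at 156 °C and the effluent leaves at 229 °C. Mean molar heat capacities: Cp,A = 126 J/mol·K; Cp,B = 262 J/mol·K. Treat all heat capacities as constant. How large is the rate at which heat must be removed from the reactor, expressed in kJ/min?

Q_out = 17800 kJ/min

Extent of reaction ξ = 0.668 × 17.8 / 2 = 5.9452 mol/s
Reaction term: ξ·ΔH°_rxn = 5.9452 × -79.5 = -472.64 kJ/s
Sensible, feed 156→25 °C: -293.81 kJ/s
Outlet flows (mol/s): A 5.9096, B 5.9452
Sensible, products 25→229 °C: 469.66 kJ/s
Q = ΔH = -296.79 kJ/s = -296.79 kW
Heat removed = 17807 kJ/min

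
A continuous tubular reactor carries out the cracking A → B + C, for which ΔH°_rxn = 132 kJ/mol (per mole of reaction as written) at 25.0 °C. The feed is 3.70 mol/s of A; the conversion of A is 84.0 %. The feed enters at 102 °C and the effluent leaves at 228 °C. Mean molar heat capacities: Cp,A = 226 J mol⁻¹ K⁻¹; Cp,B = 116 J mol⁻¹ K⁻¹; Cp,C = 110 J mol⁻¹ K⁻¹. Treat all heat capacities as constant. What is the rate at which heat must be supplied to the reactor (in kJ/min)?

Extent of reaction ξ = 0.840 × 3.70 = 3.108 mol/s
Reaction term: ξ·ΔH°_rxn = 3.108 × 132 = 410.26 kJ/s
Sensible, feed 102→25 °C: -64.387 kJ/s
Outlet flows (mol/s): A 0.592, B 3.108, C 3.108
Sensible, products 25→228 °C: 169.75 kJ/s
Q = ΔH = 515.62 kJ/s = 515.62 kW
Heat supplied = 30937 kJ/min

Q_in = 30900 kJ/min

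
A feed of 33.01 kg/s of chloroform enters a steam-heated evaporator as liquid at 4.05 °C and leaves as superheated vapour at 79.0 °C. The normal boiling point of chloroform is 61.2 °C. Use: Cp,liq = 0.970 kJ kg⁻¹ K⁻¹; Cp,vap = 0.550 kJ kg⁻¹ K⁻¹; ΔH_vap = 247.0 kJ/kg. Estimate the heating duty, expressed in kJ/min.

liquid 4.05→61.2 °C: 55.436 kJ/kg
vaporisation at 61.2 °C: 247 kJ/kg
vapour 61.2→79.0 °C: 9.79 kJ/kg
Δh = 55.436 + 247 + 9.79 = 312.23 kJ/kg
Q = ṁ·Δh = 33.01 kg/s × 312.23 kJ/kg = 10307 kJ/s
|Q| = 10307 kW = 618390 kJ/min

Q = 618000 kJ/min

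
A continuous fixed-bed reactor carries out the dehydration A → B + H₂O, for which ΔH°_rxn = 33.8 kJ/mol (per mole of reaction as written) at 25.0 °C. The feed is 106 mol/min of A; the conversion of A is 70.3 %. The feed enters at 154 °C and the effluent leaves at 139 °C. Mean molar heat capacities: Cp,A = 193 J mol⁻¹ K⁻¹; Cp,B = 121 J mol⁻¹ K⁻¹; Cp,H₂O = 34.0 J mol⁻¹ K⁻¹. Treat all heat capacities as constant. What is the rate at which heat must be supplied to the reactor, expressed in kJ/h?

Q_in = 113000 kJ/h

Extent of reaction ξ = 0.703 × 106 = 74.518 mol/min
Reaction term: ξ·ΔH°_rxn = 74.518 × 33.8 = 2518.7 kJ/min
Sensible, feed 154→25 °C: -2639.1 kJ/min
Outlet flows (mol/min): A 31.482, B 74.518, H₂O 74.518
Sensible, products 25→139 °C: 2009.4 kJ/min
Q = ΔH = 1889 kJ/min = 31.484 kW
Heat supplied = 113340 kJ/h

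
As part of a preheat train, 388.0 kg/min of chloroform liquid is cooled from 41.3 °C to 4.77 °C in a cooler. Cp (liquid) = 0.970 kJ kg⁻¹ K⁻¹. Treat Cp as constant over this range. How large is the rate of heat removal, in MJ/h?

Q_c = 825 MJ/h

Q = ṁ·Cp·ΔT = 388.0 × 0.970 × (4.77 − 41.3) = -13748 kJ/min
Converting: 13748 / 60 s = 229.14 kW
Cooling duty = 824.91 MJ/h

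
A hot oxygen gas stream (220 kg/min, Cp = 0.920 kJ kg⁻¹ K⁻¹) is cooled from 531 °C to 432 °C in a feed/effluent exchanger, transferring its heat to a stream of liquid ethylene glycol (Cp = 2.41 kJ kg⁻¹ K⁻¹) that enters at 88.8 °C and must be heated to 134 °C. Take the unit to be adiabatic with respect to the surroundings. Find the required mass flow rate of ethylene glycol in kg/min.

Heat released by hot stream: Q = 220 × 0.920 × (531 − 432) = 20038 kJ/min
Energy balance on cold side (adiabatic exchanger): Q = ṁ_c·Cp_c·(T_c,out − T_c,in)
ṁ_c = 20038 / [2.41 × (134 − 88.8)] = 183.95 kg/min

ṁ_c = 184 kg/min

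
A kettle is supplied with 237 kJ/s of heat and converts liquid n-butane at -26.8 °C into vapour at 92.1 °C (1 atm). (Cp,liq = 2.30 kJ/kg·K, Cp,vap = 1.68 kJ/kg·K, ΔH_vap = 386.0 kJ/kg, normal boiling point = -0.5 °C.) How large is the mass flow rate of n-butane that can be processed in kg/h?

Δh = 2.30×(-0.5−-26.8) + 386.0 + 1.68×(92.1−-0.5) = 602.06 kJ/kg
Q = 237 kJ/s = 237 kJ/s = 853200 kJ/h
ṁ = Q/Δh = 853200 / 602.06 = 1417.1 kg/h

ṁ = 1420 kg/h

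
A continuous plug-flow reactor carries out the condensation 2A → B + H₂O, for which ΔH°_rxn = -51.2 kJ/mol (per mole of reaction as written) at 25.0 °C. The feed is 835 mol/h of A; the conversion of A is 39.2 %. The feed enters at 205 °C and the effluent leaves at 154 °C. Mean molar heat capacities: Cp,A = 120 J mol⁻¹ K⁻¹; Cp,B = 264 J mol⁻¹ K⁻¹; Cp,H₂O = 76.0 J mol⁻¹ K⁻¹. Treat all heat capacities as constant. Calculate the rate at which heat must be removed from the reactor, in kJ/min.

Extent of reaction ξ = 0.392 × 835 / 2 = 163.66 mol/h
Reaction term: ξ·ΔH°_rxn = 163.66 × -51.2 = -8379.4 kJ/h
Sensible, feed 205→25 °C: -18036 kJ/h
Outlet flows (mol/h): A 507.68, B 163.66, H₂O 163.66
Sensible, products 25→154 °C: 15037 kJ/h
Q = ΔH = -11378 kJ/h = -3.1607 kW
Heat removed = 189.64 kJ/min

Q_out = 190 kJ/min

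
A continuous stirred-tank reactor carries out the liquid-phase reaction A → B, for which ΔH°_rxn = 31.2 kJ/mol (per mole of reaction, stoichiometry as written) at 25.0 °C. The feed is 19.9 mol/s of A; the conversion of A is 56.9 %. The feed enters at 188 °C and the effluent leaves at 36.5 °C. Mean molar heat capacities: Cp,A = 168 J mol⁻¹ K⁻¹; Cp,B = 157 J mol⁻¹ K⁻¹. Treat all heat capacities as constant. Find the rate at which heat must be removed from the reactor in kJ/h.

Extent of reaction ξ = 0.569 × 19.9 = 11.323 mol/s
Reaction term: ξ·ΔH°_rxn = 11.323 × 31.2 = 353.28 kJ/s
Sensible, feed 188→25 °C: -544.94 kJ/s
Outlet flows (mol/s): A 8.5769, B 11.323
Sensible, products 25→36.5 °C: 37.014 kJ/s
Q = ΔH = -154.65 kJ/s = -154.65 kW
Heat removed = 556730 kJ/h

Q_out = 557000 kJ/h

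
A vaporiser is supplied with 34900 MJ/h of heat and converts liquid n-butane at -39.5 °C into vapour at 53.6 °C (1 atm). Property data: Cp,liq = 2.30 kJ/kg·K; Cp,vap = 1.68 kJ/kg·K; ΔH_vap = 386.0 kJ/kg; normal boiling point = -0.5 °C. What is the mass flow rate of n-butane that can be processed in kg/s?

ṁ = 17.1 kg/s

Δh = 2.30×(-0.5−-39.5) + 386.0 + 1.68×(53.6−-0.5) = 566.59 kJ/kg
Q = 34900 MJ/h = 9694.4 kJ/s = 9694.4 kJ/s
ṁ = Q/Δh = 9694.4 / 566.59 = 17.11 kg/s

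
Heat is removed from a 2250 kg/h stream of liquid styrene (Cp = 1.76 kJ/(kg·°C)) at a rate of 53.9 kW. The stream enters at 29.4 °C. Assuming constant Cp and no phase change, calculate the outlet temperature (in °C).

Q = 53.9 kW = 194040 kJ/h
ΔT = Q/(ṁ·Cp) = 194040/(2250×1.76) = 49 K
T_out = 29.4 − 49 = -19.6 °C

T_out = -19.6 °C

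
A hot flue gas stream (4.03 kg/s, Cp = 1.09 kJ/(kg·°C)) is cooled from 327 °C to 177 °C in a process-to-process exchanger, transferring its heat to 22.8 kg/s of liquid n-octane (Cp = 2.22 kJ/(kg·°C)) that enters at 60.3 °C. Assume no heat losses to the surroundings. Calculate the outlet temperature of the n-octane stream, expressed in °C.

Heat released by hot stream: Q = 4.03 × 1.09 × (327 − 177) = 658.91 kJ/s
Energy balance on cold side (adiabatic exchanger): Q = ṁ_c·Cp_c·(T_c,out − T_c,in)
T_c,out = 60.3 + 658.91/(22.8 × 2.22) = 73.318 °C

T_c,out = 73.3 °C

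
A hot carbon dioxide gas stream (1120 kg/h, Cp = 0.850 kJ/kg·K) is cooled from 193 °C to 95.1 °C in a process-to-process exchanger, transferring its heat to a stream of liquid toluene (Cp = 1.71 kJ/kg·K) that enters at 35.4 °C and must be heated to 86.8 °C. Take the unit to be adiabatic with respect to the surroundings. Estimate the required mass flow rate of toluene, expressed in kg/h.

ṁ_c = 1060 kg/h

Heat released by hot stream: Q = 1120 × 0.850 × (193 − 95.1) = 93201 kJ/h
Energy balance on cold side (adiabatic exchanger): Q = ṁ_c·Cp_c·(T_c,out − T_c,in)
ṁ_c = 93201 / [1.71 × (86.8 − 35.4)] = 1060.4 kg/h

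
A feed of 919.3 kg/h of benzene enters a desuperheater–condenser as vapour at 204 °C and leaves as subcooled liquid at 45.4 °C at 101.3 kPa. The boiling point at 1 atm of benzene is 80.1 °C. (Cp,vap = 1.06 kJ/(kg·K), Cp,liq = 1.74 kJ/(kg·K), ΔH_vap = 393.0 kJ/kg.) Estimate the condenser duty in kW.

vapour 204→80.1 °C: -131.33 kJ/kg
condensation at 80.1 °C: -393 kJ/kg
liquid 80.1→45.4 °C: -60.378 kJ/kg
Δh = -131.33 + -393 + -60.378 = -584.71 kJ/kg
Q = ṁ·Δh = 919.3 kg/h × -584.71 kJ/kg = -537530 kJ/h
|Q| = 149.31 kW

Q_c = 149 kW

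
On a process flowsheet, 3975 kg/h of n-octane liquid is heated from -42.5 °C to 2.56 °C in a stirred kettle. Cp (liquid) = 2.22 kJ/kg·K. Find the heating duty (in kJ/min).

Q = ṁ·Cp·ΔT = 3975 × 2.22 × (2.56 − -42.5) = 397630 kJ/h
Converting: 397630 / 3600 s = 110.45 kW
Heating duty = 6627.2 kJ/min

Q = 6630 kJ/min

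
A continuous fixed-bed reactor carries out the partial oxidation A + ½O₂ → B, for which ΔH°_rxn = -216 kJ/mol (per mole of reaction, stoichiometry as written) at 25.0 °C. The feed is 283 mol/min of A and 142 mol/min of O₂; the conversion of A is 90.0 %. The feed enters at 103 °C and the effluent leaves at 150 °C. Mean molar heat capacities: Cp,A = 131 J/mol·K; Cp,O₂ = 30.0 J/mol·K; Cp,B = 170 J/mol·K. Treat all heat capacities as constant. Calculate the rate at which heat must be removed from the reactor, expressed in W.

Extent of reaction ξ = 0.900 × 283 = 254.7 mol/min
Reaction term: ξ·ΔH°_rxn = 254.7 × -216 = -55015 kJ/min
Sensible, feed 103→25 °C: -3224 kJ/min
Outlet flows (mol/min): A 28.3, O₂ 14.65, B 254.7
Sensible, products 25→150 °C: 5930.7 kJ/min
Q = ΔH = -52308 kJ/min = -871.81 kW
Heat removed = 871810 W

Q_out = 872000 W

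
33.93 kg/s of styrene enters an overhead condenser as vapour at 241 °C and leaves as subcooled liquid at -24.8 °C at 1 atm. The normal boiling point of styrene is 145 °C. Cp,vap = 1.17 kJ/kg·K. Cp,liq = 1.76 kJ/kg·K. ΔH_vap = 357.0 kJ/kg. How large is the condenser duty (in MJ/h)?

Q_c = 93800 MJ/h

vapour 241→145 °C: -112.32 kJ/kg
condensation at 145 °C: -357 kJ/kg
liquid 145→-24.8 °C: -298.85 kJ/kg
Δh = -112.32 + -357 + -298.85 = -768.17 kJ/kg
Q = ṁ·Δh = 33.93 kg/s × -768.17 kJ/kg = -26064 kJ/s
|Q| = 26064 kW = 93830 MJ/h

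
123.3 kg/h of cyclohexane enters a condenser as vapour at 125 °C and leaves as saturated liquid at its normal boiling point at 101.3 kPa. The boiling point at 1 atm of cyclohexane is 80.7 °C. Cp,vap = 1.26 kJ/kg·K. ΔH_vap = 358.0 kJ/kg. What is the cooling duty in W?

vapour 125→80.7 °C: -55.818 kJ/kg
condensation at 80.7 °C: -358 kJ/kg
Δh = -55.818 + -358 = -413.82 kJ/kg
Q = ṁ·Δh = 123.3 kg/h × -413.82 kJ/kg = -51024 kJ/h
|Q| = 14.173 kW = 14173 W

Q_c = 14200 W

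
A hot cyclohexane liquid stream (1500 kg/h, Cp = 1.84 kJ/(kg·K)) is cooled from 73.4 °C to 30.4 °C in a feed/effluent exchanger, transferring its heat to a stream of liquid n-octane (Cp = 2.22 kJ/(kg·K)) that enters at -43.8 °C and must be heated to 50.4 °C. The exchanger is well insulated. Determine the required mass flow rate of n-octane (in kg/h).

Heat released by hot stream: Q = 1500 × 1.84 × (73.4 − 30.4) = 118680 kJ/h
Energy balance on cold side (adiabatic exchanger): Q = ṁ_c·Cp_c·(T_c,out − T_c,in)
ṁ_c = 118680 / [2.22 × (50.4 − -43.8)] = 567.51 kg/h

ṁ_c = 568 kg/h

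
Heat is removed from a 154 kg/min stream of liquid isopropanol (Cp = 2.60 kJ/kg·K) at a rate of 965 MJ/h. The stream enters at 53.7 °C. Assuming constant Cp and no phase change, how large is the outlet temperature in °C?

Q = 965 MJ/h = 16083 kJ/min
ΔT = Q/(ṁ·Cp) = 16083/(154×2.60) = 40.168 K
T_out = 53.7 − 40.168 = 13.532 °C

T_out = 13.5 °C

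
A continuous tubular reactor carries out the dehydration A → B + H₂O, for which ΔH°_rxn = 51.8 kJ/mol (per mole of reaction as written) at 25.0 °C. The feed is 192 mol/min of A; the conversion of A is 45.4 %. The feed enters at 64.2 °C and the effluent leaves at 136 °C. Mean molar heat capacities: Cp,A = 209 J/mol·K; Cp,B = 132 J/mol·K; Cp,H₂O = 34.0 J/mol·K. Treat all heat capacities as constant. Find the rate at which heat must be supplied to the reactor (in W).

Q_in = 116000 W

Extent of reaction ξ = 0.454 × 192 = 87.168 mol/min
Reaction term: ξ·ΔH°_rxn = 87.168 × 51.8 = 4515.3 kJ/min
Sensible, feed 64.2→25 °C: -1573 kJ/min
Outlet flows (mol/min): A 104.83, B 87.168, H₂O 87.168
Sensible, products 25→136 °C: 4038.2 kJ/min
Q = ΔH = 6980.4 kJ/min = 116.34 kW
Heat supplied = 116340 W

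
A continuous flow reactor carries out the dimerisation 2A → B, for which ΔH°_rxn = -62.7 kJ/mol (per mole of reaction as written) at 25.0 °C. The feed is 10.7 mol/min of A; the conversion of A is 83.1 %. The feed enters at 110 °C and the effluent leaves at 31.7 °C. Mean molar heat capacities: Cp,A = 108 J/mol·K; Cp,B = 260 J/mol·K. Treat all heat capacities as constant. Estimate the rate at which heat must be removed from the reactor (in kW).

Extent of reaction ξ = 0.831 × 10.7 / 2 = 4.4458 mol/min
Reaction term: ξ·ΔH°_rxn = 4.4458 × -62.7 = -278.75 kJ/min
Sensible, feed 110→25 °C: -98.226 kJ/min
Outlet flows (mol/min): A 1.8083, B 4.4458
Sensible, products 25→31.7 °C: 9.0532 kJ/min
Q = ΔH = -367.93 kJ/min = -6.1321 kW
Heat removed = 6.1321 kW

Q_out = 6.13 kW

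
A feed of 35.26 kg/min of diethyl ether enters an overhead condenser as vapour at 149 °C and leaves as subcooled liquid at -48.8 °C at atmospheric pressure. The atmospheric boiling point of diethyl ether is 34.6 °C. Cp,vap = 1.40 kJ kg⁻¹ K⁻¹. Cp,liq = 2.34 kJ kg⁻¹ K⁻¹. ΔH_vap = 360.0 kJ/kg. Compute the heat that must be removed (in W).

vapour 149→34.6 °C: -160.16 kJ/kg
condensation at 34.6 °C: -360 kJ/kg
liquid 34.6→-48.8 °C: -195.16 kJ/kg
Δh = -160.16 + -360 + -195.16 = -715.32 kJ/kg
Q = ṁ·Δh = 35.26 kg/min × -715.32 kJ/kg = -25222 kJ/min
|Q| = 420.37 kW = 420370 W

Q_c = 420000 W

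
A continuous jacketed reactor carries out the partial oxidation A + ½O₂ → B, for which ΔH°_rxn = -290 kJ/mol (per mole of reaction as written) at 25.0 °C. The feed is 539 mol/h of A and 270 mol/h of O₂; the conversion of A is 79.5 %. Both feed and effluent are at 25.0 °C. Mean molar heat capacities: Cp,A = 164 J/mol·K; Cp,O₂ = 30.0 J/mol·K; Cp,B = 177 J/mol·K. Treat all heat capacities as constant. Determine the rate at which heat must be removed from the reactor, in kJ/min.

Extent of reaction ξ = 0.795 × 539 = 428.5 mol/h
Reaction term: ξ·ΔH°_rxn = 428.5 × -290 = -124270 kJ/h
Q = ΔH = -124270 kJ/h = -34.518 kW
Heat removed = 2071.1 kJ/min

Q_out = 2070 kJ/min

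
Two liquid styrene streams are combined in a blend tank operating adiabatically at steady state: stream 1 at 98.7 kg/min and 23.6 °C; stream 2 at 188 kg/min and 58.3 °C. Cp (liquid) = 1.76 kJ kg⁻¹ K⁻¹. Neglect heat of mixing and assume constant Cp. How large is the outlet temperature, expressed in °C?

T_out = 46.4 °C

Adiabatic, steady state ⇒ Σ ṁᵢCp,ᵢ(T_out − Tᵢ) = 0
T_out = Σ ṁᵢCp,ᵢTᵢ / Σ ṁᵢCp,ᵢ
      = 23390 / 504.59 = 46.354 °C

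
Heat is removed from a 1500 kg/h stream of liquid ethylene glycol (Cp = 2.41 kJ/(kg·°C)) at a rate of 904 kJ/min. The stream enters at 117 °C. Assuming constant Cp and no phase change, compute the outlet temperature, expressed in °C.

T_out = 102 °C

Q = 904 kJ/min = 54240 kJ/h
ΔT = Q/(ṁ·Cp) = 54240/(1500×2.41) = 15.004 K
T_out = 117 − 15.004 = 102 °C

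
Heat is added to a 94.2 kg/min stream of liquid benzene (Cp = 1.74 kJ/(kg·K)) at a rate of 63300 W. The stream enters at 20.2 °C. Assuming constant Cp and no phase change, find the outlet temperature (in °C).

T_out = 43.4 °C

Q = 63300 W = 3798 kJ/min
ΔT = Q/(ṁ·Cp) = 3798/(94.2×1.74) = 23.172 K
T_out = 20.2 + 23.172 = 43.372 °C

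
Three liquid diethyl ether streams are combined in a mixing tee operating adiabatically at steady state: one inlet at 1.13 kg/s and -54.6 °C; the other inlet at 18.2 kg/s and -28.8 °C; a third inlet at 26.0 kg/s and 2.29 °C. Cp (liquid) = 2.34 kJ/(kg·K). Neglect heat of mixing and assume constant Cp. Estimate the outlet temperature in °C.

Energy balance with Q = 0: Σ ṁᵢCp,ᵢ(T_out − Tᵢ) = 0
Σ ṁᵢCp,ᵢTᵢ = 1.13×2.34×-54.6 + 18.2×2.34×-28.8 + 26.0×2.34×2.29 = -1231.6
Σ ṁᵢCp,ᵢ = 1.13×2.34 + 18.2×2.34 + 26.0×2.34 = 106.07
T_out = -1231.6 / 106.07 = -11.611 °C

T_out = -11.6 °C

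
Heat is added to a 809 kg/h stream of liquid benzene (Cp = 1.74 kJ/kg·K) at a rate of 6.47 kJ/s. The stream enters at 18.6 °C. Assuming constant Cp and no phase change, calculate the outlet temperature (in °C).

Q = 6.47 kJ/s = 23292 kJ/h
ΔT = Q/(ṁ·Cp) = 23292/(809×1.74) = 16.547 K
T_out = 18.6 + 16.547 = 35.147 °C

T_out = 35.1 °C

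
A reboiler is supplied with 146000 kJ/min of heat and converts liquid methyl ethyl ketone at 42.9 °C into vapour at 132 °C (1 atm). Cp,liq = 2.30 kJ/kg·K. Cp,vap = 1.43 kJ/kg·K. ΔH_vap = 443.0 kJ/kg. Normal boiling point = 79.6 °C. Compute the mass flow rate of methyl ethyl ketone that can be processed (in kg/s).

Δh = 2.30×(79.6−42.9) + 443.0 + 1.43×(132−79.6) = 602.34 kJ/kg
Q = 146000 kJ/min = 2433.3 kJ/s = 2433.3 kJ/s
ṁ = Q/Δh = 2433.3 / 602.34 = 4.0398 kg/s

ṁ = 4.04 kg/s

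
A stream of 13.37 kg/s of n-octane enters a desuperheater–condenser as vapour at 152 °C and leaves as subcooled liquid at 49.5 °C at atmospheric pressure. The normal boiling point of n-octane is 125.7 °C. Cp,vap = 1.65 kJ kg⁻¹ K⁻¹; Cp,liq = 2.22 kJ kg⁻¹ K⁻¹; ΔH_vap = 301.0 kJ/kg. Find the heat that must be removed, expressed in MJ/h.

vapour 152→125.7 °C: -43.395 kJ/kg
condensation at 125.7 °C: -301 kJ/kg
liquid 125.7→49.5 °C: -169.16 kJ/kg
Δh = -43.395 + -301 + -169.16 = -513.56 kJ/kg
Q = ṁ·Δh = 13.37 kg/s × -513.56 kJ/kg = -6866.3 kJ/s
|Q| = 6866.3 kW = 24719 MJ/h

Q_c = 24700 MJ/h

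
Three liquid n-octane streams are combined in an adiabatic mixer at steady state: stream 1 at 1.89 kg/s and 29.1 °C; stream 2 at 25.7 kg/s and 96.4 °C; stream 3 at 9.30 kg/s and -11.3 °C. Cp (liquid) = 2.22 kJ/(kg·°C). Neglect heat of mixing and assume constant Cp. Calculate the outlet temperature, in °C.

T_out = 65.8 °C

No heat crosses the boundary, so H_out = H_in.
Σ ṁᵢCp,ᵢTᵢ = 1.89×2.22×29.1 + 25.7×2.22×96.4 + 9.30×2.22×-11.3 = 5388.8
Σ ṁᵢCp,ᵢ = 1.89×2.22 + 25.7×2.22 + 9.30×2.22 = 81.896
T_out = 5388.8 / 81.896 = 65.801 °C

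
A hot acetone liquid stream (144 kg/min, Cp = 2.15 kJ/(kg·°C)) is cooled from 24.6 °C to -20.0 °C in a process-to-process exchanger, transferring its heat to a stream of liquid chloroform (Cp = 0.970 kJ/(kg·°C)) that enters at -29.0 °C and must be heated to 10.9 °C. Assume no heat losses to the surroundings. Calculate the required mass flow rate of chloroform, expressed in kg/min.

Heat released by hot stream: Q = 144 × 2.15 × (24.6 − -20.0) = 13808 kJ/min
Energy balance on cold side (adiabatic exchanger): Q = ṁ_c·Cp_c·(T_c,out − T_c,in)
ṁ_c = 13808 / [0.970 × (10.9 − -29.0)] = 356.77 kg/min

ṁ_c = 357 kg/min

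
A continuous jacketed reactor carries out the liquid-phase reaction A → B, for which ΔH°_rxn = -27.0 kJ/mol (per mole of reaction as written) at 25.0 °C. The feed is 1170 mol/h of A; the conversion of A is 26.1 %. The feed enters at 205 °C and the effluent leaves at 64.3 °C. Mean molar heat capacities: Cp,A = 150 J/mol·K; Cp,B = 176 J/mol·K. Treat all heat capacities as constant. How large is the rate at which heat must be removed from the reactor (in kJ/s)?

Extent of reaction ξ = 0.261 × 1170 = 305.37 mol/h
Reaction term: ξ·ΔH°_rxn = 305.37 × -27.0 = -8245 kJ/h
Sensible, feed 205→25 °C: -31590 kJ/h
Outlet flows (mol/h): A 864.63, B 305.37
Sensible, products 25→64.3 °C: 7209.2 kJ/h
Q = ΔH = -32626 kJ/h = -9.0627 kW
Heat removed = 9.0627 kJ/s

Q_out = 9.06 kJ/s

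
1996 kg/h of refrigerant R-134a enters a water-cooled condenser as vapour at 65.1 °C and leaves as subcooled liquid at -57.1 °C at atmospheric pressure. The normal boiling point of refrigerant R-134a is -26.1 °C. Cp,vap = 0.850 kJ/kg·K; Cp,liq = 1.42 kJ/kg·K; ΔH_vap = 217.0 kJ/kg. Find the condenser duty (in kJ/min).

vapour 65.1→-26.1 °C: -77.52 kJ/kg
condensation at -26.1 °C: -217 kJ/kg
liquid -26.1→-57.1 °C: -44.02 kJ/kg
Δh = -77.52 + -217 + -44.02 = -338.54 kJ/kg
Q = ṁ·Δh = 1996 kg/h × -338.54 kJ/kg = -675730 kJ/h
|Q| = 187.7 kW = 11262 kJ/min

Q_c = 11300 kJ/min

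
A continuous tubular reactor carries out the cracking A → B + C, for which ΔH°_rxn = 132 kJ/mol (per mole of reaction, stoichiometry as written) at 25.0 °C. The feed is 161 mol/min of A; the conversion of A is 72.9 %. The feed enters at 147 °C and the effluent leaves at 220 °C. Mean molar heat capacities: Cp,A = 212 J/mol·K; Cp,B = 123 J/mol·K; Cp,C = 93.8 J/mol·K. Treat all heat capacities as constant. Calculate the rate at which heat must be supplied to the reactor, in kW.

Extent of reaction ξ = 0.729 × 161 = 117.37 mol/min
Reaction term: ξ·ΔH°_rxn = 117.37 × 132 = 15493 kJ/min
Sensible, feed 147→25 °C: -4164.1 kJ/min
Outlet flows (mol/min): A 43.631, B 117.37, C 117.37
Sensible, products 25→220 °C: 6765.6 kJ/min
Q = ΔH = 18094 kJ/min = 301.57 kW
Heat supplied = 301.57 kW

Q_in = 302 kW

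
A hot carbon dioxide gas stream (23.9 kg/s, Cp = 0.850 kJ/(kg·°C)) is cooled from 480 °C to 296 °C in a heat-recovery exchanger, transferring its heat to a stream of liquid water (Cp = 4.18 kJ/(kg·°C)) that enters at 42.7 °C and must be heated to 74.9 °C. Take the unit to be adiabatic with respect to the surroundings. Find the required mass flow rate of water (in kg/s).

ṁ_c = 27.8 kg/s

Heat released by hot stream: Q = 23.9 × 0.850 × (480 − 296) = 3738 kJ/s
Energy balance on cold side (adiabatic exchanger): Q = ṁ_c·Cp_c·(T_c,out − T_c,in)
ṁ_c = 3738 / [4.18 × (74.9 − 42.7)] = 27.772 kg/s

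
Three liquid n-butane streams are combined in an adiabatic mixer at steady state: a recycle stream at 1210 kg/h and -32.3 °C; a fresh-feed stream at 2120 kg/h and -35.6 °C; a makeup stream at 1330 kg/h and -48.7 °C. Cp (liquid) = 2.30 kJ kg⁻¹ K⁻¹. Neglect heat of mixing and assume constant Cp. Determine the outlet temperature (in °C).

T_out = -38.5 °C

Energy balance with Q = 0: Σ ṁᵢCp,ᵢ(T_out − Tᵢ) = 0
Σ ṁᵢCp,ᵢTᵢ = 1210×2.30×-32.3 + 2120×2.30×-35.6 + 1330×2.30×-48.7 = -412450
Σ ṁᵢCp,ᵢ = 1210×2.30 + 2120×2.30 + 1330×2.30 = 10718
T_out = -412450 / 10718 = -38.482 °C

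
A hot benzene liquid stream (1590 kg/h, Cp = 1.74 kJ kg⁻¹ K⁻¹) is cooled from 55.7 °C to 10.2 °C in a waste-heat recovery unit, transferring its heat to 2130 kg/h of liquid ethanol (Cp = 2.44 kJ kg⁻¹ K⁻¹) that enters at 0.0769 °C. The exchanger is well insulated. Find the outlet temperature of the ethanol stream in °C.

Heat released by hot stream: Q = 1590 × 1.74 × (55.7 − 10.2) = 125880 kJ/h
Energy balance on cold side (adiabatic exchanger): Q = ṁ_c·Cp_c·(T_c,out − T_c,in)
T_c,out = 0.0769 + 125880/(2130 × 2.44) = 24.298 °C

T_c,out = 24.3 °C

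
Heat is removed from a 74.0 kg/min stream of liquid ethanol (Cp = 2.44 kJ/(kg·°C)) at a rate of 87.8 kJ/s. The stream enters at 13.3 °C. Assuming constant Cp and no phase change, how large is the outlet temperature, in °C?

Q = 87.8 kJ/s = 5268 kJ/min
ΔT = Q/(ṁ·Cp) = 5268/(74.0×2.44) = 29.176 K
T_out = 13.3 − 29.176 = -15.876 °C

T_out = -15.9 °C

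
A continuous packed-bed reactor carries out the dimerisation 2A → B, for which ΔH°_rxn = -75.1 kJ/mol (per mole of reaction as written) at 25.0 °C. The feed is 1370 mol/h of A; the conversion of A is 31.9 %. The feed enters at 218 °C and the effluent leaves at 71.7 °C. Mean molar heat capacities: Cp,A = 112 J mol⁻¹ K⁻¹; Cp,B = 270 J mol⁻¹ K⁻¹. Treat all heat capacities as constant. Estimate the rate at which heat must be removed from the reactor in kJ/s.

Extent of reaction ξ = 0.319 × 1370 / 2 = 218.52 mol/h
Reaction term: ξ·ΔH°_rxn = 218.52 × -75.1 = -16410 kJ/h
Sensible, feed 218→25 °C: -29614 kJ/h
Outlet flows (mol/h): A 932.97, B 218.52
Sensible, products 25→71.7 °C: 7635.1 kJ/h
Q = ΔH = -38389 kJ/h = -10.664 kW
Heat removed = 10.664 kJ/s

Q_out = 10.7 kJ/s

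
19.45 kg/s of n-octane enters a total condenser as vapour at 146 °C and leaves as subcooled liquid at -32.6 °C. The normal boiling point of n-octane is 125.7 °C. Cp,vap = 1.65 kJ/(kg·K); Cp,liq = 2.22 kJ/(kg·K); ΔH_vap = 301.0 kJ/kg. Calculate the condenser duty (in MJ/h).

vapour 146→125.7 °C: -33.495 kJ/kg
condensation at 125.7 °C: -301 kJ/kg
liquid 125.7→-32.6 °C: -351.43 kJ/kg
Δh = -33.495 + -301 + -351.43 = -685.92 kJ/kg
Q = ṁ·Δh = 19.45 kg/s × -685.92 kJ/kg = -13341 kJ/s
|Q| = 13341 kW = 48028 MJ/h

Q_c = 48000 MJ/h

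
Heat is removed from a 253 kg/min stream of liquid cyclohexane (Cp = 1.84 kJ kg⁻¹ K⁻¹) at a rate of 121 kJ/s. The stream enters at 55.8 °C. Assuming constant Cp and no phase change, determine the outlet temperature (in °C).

Q = 121 kJ/s = 7260 kJ/min
ΔT = Q/(ṁ·Cp) = 7260/(253×1.84) = 15.595 K
T_out = 55.8 − 15.595 = 40.205 °C

T_out = 40.2 °C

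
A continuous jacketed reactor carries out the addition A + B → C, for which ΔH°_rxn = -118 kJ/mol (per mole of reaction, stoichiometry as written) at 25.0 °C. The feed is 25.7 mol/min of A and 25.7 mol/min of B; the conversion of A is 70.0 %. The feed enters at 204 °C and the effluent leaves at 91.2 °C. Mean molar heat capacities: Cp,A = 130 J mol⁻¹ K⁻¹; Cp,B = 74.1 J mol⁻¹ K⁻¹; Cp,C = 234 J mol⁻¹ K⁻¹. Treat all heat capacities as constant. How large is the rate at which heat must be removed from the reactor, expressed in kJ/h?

Q_out = 161000 kJ/h

Extent of reaction ξ = 0.700 × 25.7 = 17.99 mol/min
Reaction term: ξ·ΔH°_rxn = 17.99 × -118 = -2122.8 kJ/min
Sensible, feed 204→25 °C: -938.92 kJ/min
Outlet flows (mol/min): A 7.71, B 7.71, C 17.99
Sensible, products 25→91.2 °C: 382.85 kJ/min
Q = ΔH = -2678.9 kJ/min = -44.648 kW
Heat removed = 160730 kJ/h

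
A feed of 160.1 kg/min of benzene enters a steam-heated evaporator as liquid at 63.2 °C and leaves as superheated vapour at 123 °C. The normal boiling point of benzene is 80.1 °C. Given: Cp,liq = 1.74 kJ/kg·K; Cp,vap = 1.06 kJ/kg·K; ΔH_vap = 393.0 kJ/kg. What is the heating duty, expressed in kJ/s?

Q = 1250 kJ/s

liquid 63.2→80.1 °C: 29.406 kJ/kg
vaporisation at 80.1 °C: 393 kJ/kg
vapour 80.1→123 °C: 45.474 kJ/kg
Δh = 29.406 + 393 + 45.474 = 467.88 kJ/kg
Q = ṁ·Δh = 160.1 kg/min × 467.88 kJ/kg = 74908 kJ/min
|Q| = 1248.5 kW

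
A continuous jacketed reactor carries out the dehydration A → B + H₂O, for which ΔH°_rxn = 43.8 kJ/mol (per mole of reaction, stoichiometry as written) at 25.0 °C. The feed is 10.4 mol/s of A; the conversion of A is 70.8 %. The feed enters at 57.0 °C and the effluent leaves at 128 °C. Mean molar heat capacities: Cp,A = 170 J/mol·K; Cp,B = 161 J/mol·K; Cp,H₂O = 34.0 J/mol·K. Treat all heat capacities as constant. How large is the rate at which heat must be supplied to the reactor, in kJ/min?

Q_in = 28000 kJ/min

Extent of reaction ξ = 0.708 × 10.4 = 7.3632 mol/s
Reaction term: ξ·ΔH°_rxn = 7.3632 × 43.8 = 322.51 kJ/s
Sensible, feed 57.0→25 °C: -56.576 kJ/s
Outlet flows (mol/s): A 3.0368, B 7.3632, H₂O 7.3632
Sensible, products 25→128 °C: 201.06 kJ/s
Q = ΔH = 467 kJ/s = 467 kW
Heat supplied = 28020 kJ/min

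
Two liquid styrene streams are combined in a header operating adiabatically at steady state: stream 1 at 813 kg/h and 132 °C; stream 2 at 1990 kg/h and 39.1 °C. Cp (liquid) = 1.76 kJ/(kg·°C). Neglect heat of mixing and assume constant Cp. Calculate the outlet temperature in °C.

T_out = 66.0 °C

Energy balance with Q = 0: Σ ṁᵢCp,ᵢ(T_out − Tᵢ) = 0
T_out = Σ ṁᵢCp,ᵢTᵢ / Σ ṁᵢCp,ᵢ
      = 325820 / 4933.3 = 66.045 °C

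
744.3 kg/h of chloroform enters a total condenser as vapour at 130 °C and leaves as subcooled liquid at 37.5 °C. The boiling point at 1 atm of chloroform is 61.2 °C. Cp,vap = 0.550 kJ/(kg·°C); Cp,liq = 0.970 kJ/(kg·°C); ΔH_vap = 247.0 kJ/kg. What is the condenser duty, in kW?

Q_c = 63.6 kW

vapour 130→61.2 °C: -37.84 kJ/kg
condensation at 61.2 °C: -247 kJ/kg
liquid 61.2→37.5 °C: -22.989 kJ/kg
Δh = -37.84 + -247 + -22.989 = -307.83 kJ/kg
Q = ṁ·Δh = 744.3 kg/h × -307.83 kJ/kg = -229120 kJ/h
|Q| = 63.644 kW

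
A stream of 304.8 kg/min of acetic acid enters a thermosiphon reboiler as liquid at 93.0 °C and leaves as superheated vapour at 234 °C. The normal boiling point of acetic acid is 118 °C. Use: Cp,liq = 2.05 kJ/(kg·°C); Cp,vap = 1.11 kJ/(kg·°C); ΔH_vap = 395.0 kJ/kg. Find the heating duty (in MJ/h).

Q = 10500 MJ/h

liquid 93.0→118 °C: 51.25 kJ/kg
vaporisation at 118 °C: 395 kJ/kg
vapour 118→234 °C: 128.76 kJ/kg
Δh = 51.25 + 395 + 128.76 = 575.01 kJ/kg
Q = ṁ·Δh = 304.8 kg/min × 575.01 kJ/kg = 175260 kJ/min
|Q| = 2921.1 kW = 10516 MJ/h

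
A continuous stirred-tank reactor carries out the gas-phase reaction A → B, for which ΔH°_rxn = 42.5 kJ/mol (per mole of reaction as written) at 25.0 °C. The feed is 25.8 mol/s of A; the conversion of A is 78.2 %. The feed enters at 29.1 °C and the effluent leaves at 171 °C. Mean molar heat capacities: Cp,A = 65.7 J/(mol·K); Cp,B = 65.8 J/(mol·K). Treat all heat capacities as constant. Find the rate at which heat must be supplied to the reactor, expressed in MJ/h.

Q_in = 3950 MJ/h

Extent of reaction ξ = 0.782 × 25.8 = 20.176 mol/s
Reaction term: ξ·ΔH°_rxn = 20.176 × 42.5 = 857.46 kJ/s
Sensible, feed 29.1→25 °C: -6.9497 kJ/s
Outlet flows (mol/s): A 5.6244, B 20.176
Sensible, products 25→171 °C: 247.77 kJ/s
Q = ΔH = 1098.3 kJ/s = 1098.3 kW
Heat supplied = 3953.8 MJ/h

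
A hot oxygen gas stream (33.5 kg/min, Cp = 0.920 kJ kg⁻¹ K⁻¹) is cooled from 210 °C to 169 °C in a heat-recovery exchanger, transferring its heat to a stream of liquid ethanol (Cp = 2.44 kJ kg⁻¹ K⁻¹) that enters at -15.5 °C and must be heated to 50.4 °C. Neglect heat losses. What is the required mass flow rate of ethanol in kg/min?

ṁ_c = 7.86 kg/min

Heat released by hot stream: Q = 33.5 × 0.920 × (210 − 169) = 1263.6 kJ/min
Energy balance on cold side (adiabatic exchanger): Q = ṁ_c·Cp_c·(T_c,out − T_c,in)
ṁ_c = 1263.6 / [2.44 × (50.4 − -15.5)] = 7.8585 kg/min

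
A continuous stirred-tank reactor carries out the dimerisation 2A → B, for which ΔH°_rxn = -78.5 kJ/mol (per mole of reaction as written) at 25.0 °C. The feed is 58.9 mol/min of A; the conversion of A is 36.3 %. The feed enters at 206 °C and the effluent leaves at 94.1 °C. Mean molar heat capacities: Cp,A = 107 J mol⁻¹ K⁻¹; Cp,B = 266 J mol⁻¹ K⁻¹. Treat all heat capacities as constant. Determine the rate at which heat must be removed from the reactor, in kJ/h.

Q_out = 90400 kJ/h

Extent of reaction ξ = 0.363 × 58.9 / 2 = 10.69 mol/min
Reaction term: ξ·ΔH°_rxn = 10.69 × -78.5 = -839.19 kJ/min
Sensible, feed 206→25 °C: -1140.7 kJ/min
Outlet flows (mol/min): A 37.519, B 10.69
Sensible, products 25→94.1 °C: 473.9 kJ/min
Q = ΔH = -1506 kJ/min = -25.1 kW
Heat removed = 90360 kJ/h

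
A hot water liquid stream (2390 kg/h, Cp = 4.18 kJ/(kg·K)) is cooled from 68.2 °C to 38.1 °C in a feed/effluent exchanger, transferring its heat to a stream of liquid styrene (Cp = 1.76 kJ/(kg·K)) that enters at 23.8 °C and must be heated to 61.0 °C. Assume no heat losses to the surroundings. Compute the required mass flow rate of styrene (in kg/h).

Heat released by hot stream: Q = 2390 × 4.18 × (68.2 − 38.1) = 300710 kJ/h
Energy balance on cold side (adiabatic exchanger): Q = ṁ_c·Cp_c·(T_c,out − T_c,in)
ṁ_c = 300710 / [1.76 × (61.0 − 23.8)] = 4592.9 kg/h

ṁ_c = 4590 kg/h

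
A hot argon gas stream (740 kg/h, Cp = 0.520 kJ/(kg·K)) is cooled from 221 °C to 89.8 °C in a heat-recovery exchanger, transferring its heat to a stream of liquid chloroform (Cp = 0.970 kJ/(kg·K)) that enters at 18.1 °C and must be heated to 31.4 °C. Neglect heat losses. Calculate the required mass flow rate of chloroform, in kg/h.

ṁ_c = 3910 kg/h

Heat released by hot stream: Q = 740 × 0.520 × (221 − 89.8) = 50486 kJ/h
Energy balance on cold side (adiabatic exchanger): Q = ṁ_c·Cp_c·(T_c,out − T_c,in)
ṁ_c = 50486 / [0.970 × (31.4 − 18.1)] = 3913.3 kg/h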